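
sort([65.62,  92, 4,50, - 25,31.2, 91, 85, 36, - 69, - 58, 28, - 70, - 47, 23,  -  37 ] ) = [ - 70, - 69,-58, - 47, - 37, - 25, 4, 23 , 28,31.2,  36, 50, 65.62,85,91,92 ]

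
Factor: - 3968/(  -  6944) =4/7 = 2^2*7^( - 1)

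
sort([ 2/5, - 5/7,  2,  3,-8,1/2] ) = [-8, - 5/7,2/5, 1/2,2,  3]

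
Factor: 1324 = 2^2*331^1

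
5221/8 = 652 + 5/8 = 652.62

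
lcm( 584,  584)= 584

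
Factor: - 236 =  - 2^2*59^1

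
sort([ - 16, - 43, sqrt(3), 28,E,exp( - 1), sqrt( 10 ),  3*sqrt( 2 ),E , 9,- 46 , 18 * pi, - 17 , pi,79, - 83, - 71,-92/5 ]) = [-83, - 71 ,- 46, -43, - 92/5,  -  17, - 16 , exp( - 1),sqrt ( 3),E,  E,  pi, sqrt( 10), 3*sqrt ( 2), 9,28,  18*pi, 79] 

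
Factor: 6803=6803^1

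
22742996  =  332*68503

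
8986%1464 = 202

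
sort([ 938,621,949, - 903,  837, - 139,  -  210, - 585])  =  [ - 903,- 585 , - 210, - 139,  621,837 , 938,949 ] 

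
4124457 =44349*93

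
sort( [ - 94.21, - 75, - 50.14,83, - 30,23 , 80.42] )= [  -  94.21, - 75, - 50.14, - 30,23,80.42, 83 ]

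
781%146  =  51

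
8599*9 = 77391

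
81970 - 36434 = 45536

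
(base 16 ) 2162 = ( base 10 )8546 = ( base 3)102201112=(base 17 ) 1c9c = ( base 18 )186e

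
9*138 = 1242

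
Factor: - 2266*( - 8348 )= 18916568 = 2^3*11^1*103^1*2087^1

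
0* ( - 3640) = 0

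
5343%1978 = 1387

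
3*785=2355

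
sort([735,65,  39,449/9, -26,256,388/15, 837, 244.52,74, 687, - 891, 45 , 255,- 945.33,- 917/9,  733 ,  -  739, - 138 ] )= [ - 945.33, - 891,-739, - 138, - 917/9, - 26,388/15,39,  45,  449/9,  65, 74 , 244.52,255 , 256, 687, 733, 735, 837 ] 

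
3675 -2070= 1605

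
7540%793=403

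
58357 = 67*871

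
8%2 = 0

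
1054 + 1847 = 2901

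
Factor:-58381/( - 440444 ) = 2^( - 2)*79^1*149^ ( -1 )=79/596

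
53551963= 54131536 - 579573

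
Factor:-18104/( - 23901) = 584/771 = 2^3*3^(- 1 )*73^1*257^( - 1)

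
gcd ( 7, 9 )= 1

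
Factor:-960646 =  - 2^1 * 67^2*107^1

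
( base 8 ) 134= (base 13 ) 71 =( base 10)92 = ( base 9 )112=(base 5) 332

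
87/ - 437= - 87/437 = -0.20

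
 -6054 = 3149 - 9203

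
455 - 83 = 372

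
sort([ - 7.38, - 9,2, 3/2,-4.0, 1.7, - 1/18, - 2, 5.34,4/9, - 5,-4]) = [ -9, - 7.38 , - 5, - 4.0, - 4, - 2, - 1/18,4/9,3/2,1.7,2,5.34] 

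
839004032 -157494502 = 681509530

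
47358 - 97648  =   - 50290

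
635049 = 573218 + 61831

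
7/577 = 7/577=0.01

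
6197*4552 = 28208744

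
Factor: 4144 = 2^4*7^1*37^1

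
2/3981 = 2/3981 = 0.00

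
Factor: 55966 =2^1 * 27983^1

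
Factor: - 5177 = -31^1*167^1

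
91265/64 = 91265/64= 1426.02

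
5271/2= 2635 + 1/2 = 2635.50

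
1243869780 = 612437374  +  631432406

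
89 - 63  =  26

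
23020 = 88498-65478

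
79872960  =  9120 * 8758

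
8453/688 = 12+197/688 = 12.29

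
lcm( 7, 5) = 35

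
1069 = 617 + 452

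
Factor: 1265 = 5^1*11^1*23^1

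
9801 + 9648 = 19449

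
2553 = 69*37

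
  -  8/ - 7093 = 8/7093 = 0.00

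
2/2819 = 2/2819 = 0.00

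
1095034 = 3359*326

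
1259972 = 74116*17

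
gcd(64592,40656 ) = 176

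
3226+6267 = 9493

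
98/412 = 49/206 = 0.24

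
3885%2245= 1640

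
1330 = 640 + 690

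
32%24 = 8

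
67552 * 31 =2094112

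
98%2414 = 98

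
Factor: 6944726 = 2^1*3472363^1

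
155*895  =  138725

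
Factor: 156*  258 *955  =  2^3*3^2*5^1 *13^1*43^1*191^1 = 38436840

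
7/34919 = 7/34919 = 0.00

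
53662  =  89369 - 35707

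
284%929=284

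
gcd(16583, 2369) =2369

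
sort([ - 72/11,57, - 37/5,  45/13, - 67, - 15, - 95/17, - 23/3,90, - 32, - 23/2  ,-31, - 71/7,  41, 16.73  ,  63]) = [-67, - 32, - 31, - 15, - 23/2,- 71/7, - 23/3, - 37/5, - 72/11, - 95/17, 45/13,  16.73, 41 , 57, 63,90]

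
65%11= 10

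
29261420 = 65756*445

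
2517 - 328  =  2189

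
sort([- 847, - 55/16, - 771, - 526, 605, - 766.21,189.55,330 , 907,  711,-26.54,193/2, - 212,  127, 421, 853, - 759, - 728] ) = [ - 847, - 771, - 766.21, - 759, - 728, - 526, - 212, - 26.54,-55/16, 193/2, 127,189.55,330 , 421,  605,711, 853 , 907] 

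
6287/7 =898  +  1/7 = 898.14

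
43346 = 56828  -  13482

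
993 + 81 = 1074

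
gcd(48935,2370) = 5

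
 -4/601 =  - 4/601 = -0.01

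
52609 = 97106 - 44497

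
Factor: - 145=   -  5^1*29^1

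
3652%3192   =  460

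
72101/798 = 72101/798= 90.35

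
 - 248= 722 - 970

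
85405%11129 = 7502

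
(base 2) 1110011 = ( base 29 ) 3s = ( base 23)50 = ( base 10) 115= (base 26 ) 4B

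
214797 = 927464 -712667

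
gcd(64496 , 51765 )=29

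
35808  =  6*5968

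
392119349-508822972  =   - 116703623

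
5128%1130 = 608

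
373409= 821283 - 447874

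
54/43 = 1+11/43 = 1.26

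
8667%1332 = 675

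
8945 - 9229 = - 284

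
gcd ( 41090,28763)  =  4109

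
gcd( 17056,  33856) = 32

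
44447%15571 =13305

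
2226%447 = 438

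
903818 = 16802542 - 15898724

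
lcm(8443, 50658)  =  50658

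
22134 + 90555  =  112689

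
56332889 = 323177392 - 266844503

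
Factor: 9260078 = 2^1*127^1*36457^1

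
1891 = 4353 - 2462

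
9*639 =5751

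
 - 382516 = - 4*95629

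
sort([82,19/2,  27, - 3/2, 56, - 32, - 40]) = [ - 40, - 32 , - 3/2,19/2, 27 , 56,82 ] 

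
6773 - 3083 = 3690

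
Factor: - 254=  -2^1*127^1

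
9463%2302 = 255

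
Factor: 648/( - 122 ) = - 2^2*3^4*61^( - 1)= - 324/61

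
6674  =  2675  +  3999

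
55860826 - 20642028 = 35218798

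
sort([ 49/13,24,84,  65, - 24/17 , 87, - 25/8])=[ -25/8,-24/17, 49/13,  24,65,84,  87]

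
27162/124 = 13581/62 = 219.05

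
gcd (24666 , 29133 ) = 3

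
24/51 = 8/17 = 0.47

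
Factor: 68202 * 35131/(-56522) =-3^4*19^1 * 43^2 * 59^( - 1)*421^1*479^(- 1) =-  1198002231/28261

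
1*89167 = 89167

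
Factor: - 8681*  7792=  - 2^4 *487^1*8681^1 = - 67642352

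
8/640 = 1/80 = 0.01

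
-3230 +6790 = 3560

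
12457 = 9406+3051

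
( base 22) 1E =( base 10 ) 36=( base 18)20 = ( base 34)12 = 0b100100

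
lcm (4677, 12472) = 37416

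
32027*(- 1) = - 32027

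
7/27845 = 7/27845  =  0.00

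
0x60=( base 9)116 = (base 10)96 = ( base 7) 165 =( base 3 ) 10120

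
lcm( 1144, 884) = 19448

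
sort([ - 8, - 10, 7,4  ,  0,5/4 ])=[ - 10, - 8, 0,5/4 , 4,7] 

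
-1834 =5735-7569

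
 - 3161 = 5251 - 8412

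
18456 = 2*9228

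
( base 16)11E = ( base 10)286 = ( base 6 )1154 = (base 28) A6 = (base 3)101121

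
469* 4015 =1883035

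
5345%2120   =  1105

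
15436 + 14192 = 29628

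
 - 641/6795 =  - 1+6154/6795 = -  0.09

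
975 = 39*25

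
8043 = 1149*7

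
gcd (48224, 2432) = 32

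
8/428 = 2/107 = 0.02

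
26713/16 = 26713/16  =  1669.56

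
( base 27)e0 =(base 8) 572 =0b101111010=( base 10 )378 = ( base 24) FI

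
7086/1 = 7086  =  7086.00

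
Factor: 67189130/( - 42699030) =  - 6718913/4269903 = - 3^( - 1 )*11^( - 1 )*19^1*47^ (-1)*2753^( - 1 )*353627^1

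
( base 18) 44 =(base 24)34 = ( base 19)40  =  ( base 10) 76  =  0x4c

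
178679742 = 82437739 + 96242003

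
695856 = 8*86982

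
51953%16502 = 2447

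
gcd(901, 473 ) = 1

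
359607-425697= -66090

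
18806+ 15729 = 34535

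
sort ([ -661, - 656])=[ - 661, - 656 ]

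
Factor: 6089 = 6089^1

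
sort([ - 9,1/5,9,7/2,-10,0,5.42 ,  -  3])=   [  -  10,-9, - 3 , 0 , 1/5,7/2,5.42,  9 ]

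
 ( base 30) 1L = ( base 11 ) 47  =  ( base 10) 51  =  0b110011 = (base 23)25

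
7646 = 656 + 6990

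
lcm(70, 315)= 630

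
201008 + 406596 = 607604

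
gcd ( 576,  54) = 18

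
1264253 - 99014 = 1165239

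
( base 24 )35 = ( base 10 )77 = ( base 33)2b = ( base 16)4D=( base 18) 45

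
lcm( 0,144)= 0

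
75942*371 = 28174482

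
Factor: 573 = 3^1*191^1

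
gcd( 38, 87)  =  1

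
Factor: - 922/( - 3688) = 1/4 = 2^(- 2)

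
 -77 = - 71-6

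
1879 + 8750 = 10629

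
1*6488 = 6488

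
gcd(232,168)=8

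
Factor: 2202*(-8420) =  - 18540840 = -2^3*3^1 * 5^1*367^1*421^1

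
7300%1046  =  1024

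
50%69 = 50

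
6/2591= 6/2591 = 0.00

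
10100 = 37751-27651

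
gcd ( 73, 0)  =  73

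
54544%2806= 1230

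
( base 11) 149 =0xAE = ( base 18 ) 9C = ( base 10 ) 174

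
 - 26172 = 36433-62605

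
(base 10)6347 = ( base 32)66b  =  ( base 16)18CB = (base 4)1203023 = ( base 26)9A3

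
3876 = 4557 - 681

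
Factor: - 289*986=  - 284954 = - 2^1*17^3  *29^1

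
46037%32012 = 14025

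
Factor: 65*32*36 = 74880 = 2^7*3^2 * 5^1*13^1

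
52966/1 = 52966=52966.00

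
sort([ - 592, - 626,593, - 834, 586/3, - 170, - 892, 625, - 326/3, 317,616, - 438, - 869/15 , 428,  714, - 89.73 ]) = [ - 892, - 834, - 626, -592, - 438, - 170 ,-326/3, - 89.73, -869/15,586/3,317 , 428, 593,616, 625,714] 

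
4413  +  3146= 7559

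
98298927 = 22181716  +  76117211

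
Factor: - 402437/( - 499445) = 9359/11615 = 5^(  -  1)*7^2*23^(-1)*101^(  -  1 )*191^1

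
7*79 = 553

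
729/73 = 9+72/73 = 9.99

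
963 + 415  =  1378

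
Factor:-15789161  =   - 15789161^1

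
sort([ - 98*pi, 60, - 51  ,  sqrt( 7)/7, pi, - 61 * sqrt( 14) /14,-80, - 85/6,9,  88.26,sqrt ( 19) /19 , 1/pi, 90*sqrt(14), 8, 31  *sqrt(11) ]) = [ - 98 * pi, - 80,-51, - 61  *sqrt( 14) /14, - 85/6, sqrt( 19)/19 , 1/pi,  sqrt( 7)/7, pi, 8 , 9 , 60,88.26,31*sqrt(11),90 * sqrt( 14 )]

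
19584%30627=19584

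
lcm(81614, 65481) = 5631366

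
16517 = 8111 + 8406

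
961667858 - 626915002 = 334752856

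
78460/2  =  39230 = 39230.00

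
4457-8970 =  - 4513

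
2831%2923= 2831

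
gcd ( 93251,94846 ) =1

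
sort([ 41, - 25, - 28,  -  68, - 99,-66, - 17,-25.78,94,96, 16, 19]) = [-99,  -  68,  -  66,-28,  -  25.78, - 25,-17, 16,19,  41, 94, 96 ] 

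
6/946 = 3/473= 0.01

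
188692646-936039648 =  - 747347002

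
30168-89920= - 59752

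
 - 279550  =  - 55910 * 5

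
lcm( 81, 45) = 405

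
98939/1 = 98939 = 98939.00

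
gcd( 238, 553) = 7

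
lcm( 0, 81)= 0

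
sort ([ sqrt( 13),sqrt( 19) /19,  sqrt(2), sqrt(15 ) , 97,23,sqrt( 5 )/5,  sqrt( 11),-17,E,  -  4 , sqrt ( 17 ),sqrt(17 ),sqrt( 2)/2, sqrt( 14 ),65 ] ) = [ - 17 , - 4,sqrt( 19 ) /19,sqrt ( 5 ) /5,sqrt( 2 ) /2 , sqrt( 2) , E , sqrt(11 ),  sqrt ( 13 ),sqrt(14),sqrt(15 ),  sqrt( 17),sqrt( 17 ),23 , 65,97] 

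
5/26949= 5/26949 = 0.00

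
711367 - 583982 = 127385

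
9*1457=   13113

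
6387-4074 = 2313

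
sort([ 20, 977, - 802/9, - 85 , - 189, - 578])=[ - 578, - 189, - 802/9, - 85, 20, 977]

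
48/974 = 24/487 = 0.05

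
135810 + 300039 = 435849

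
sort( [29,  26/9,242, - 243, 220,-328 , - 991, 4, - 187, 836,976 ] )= [ - 991 , - 328,-243, - 187, 26/9, 4,29,  220, 242,836, 976 ]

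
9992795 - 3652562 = 6340233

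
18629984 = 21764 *856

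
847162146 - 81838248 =765323898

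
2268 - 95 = 2173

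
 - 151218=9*( - 16802 ) 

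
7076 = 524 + 6552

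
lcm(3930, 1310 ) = 3930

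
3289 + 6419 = 9708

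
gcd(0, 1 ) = 1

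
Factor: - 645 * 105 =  - 3^2*5^2*7^1*43^1 = - 67725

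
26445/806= 32 + 653/806 = 32.81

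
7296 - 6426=870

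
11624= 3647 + 7977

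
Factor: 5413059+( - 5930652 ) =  - 3^1*37^1*4663^1 = - 517593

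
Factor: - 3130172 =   -  2^2*307^1*2549^1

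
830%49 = 46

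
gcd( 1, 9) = 1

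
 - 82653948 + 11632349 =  - 71021599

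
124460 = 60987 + 63473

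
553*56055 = 30998415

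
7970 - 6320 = 1650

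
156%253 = 156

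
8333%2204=1721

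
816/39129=272/13043  =  0.02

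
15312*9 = 137808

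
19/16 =19/16 = 1.19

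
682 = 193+489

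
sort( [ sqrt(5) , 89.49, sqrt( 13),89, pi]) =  [ sqrt( 5 ), pi,sqrt(13), 89,89.49]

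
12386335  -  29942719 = - 17556384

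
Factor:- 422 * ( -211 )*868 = 77288456 = 2^3*7^1*31^1*211^2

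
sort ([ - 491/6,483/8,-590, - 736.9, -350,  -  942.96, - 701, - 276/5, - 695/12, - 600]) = [ - 942.96, - 736.9, -701, - 600,-590,-350, - 491/6, - 695/12, -276/5,  483/8]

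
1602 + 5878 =7480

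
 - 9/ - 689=9/689 = 0.01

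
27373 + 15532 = 42905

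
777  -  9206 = -8429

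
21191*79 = 1674089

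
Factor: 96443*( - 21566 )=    - 2079889738 = -2^1*41^1 *263^1*96443^1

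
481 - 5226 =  - 4745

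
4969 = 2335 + 2634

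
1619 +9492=11111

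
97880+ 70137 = 168017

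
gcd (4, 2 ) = 2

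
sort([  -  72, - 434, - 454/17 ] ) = [ - 434 , - 72,  -  454/17]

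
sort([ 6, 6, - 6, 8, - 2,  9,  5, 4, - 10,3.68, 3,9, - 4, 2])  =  [-10, - 6, - 4, -2, 2, 3, 3.68,4, 5, 6, 6, 8, 9, 9] 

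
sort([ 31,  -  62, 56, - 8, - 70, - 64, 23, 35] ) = [ - 70, - 64, - 62, - 8,23,31,  35, 56 ]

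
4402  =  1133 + 3269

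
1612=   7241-5629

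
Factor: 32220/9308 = 45/13=3^2*5^1*13^( - 1 ) 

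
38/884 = 19/442 = 0.04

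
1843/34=54 + 7/34 = 54.21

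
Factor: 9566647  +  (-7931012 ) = 1635635 = 5^1*327127^1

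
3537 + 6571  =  10108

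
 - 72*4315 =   -  310680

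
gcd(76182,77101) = 1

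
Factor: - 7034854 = -2^1*3517427^1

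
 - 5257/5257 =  - 1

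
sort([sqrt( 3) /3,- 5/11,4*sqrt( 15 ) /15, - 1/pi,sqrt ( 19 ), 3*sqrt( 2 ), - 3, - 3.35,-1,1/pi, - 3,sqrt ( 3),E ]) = [ - 3.35, - 3, - 3, - 1, - 5/11, - 1/pi,1/pi,sqrt( 3) /3,4*sqrt( 15)/15  ,  sqrt( 3), E,3*sqrt( 2 ),sqrt( 19) ]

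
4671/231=20 + 17/77 = 20.22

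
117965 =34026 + 83939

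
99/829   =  99/829 = 0.12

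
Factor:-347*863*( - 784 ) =234777424 = 2^4*7^2*347^1*863^1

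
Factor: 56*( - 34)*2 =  - 2^5*7^1*17^1= - 3808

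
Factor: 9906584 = 2^3*41^1*30203^1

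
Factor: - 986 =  - 2^1*17^1*29^1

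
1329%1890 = 1329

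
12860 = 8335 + 4525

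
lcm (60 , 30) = 60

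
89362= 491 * 182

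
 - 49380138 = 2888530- 52268668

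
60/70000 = 3/3500 = 0.00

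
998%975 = 23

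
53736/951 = 17912/317 = 56.50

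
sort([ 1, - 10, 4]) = [  -  10, 1  ,  4]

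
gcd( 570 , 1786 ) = 38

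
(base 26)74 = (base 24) 7i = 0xba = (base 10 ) 186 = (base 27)6O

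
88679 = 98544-9865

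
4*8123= 32492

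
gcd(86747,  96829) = 1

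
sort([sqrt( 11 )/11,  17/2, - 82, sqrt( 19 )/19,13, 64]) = [-82,sqrt (19) /19,sqrt(  11 ) /11,17/2, 13,64 ] 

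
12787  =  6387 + 6400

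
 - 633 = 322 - 955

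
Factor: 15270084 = 2^2*3^2*424169^1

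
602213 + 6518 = 608731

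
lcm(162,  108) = 324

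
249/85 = 249/85 = 2.93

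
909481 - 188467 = 721014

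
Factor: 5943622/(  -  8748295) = -2^1*5^( - 1)*167^( - 1 )*401^1*7411^1* 10477^(-1) 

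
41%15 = 11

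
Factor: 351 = 3^3 * 13^1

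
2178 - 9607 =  - 7429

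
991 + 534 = 1525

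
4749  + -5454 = -705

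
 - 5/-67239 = 5/67239 = 0.00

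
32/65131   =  32/65131 = 0.00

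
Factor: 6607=6607^1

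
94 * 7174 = 674356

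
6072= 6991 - 919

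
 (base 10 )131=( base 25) 56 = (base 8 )203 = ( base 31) 47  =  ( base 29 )4f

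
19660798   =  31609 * 622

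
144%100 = 44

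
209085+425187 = 634272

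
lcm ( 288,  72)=288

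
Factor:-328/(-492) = 2/3=2^1*3^( - 1 )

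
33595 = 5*6719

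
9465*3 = 28395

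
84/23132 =21/5783  =  0.00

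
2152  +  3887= 6039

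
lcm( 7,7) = 7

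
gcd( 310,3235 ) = 5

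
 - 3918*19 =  - 74442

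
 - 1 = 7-8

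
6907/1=6907 = 6907.00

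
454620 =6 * 75770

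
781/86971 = 781/86971 = 0.01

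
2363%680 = 323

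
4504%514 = 392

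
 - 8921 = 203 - 9124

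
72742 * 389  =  28296638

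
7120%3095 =930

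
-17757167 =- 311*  57097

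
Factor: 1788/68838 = 2^1*7^( -1 ) * 11^( - 1 ) = 2/77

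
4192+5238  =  9430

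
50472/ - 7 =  - 50472/7  =  - 7210.29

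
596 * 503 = 299788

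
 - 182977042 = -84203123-98773919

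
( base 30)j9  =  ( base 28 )KJ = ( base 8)1103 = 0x243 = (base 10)579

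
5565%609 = 84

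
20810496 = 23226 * 896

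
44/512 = 11/128 = 0.09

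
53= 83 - 30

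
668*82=54776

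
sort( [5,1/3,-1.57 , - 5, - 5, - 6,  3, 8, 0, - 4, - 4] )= [ -6 , - 5,-5, - 4, - 4,  -  1.57, 0,1/3,3,5,  8]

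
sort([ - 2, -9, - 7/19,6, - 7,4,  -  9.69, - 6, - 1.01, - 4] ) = [-9.69, - 9, - 7, - 6 , - 4, - 2,-1.01, - 7/19,4,6]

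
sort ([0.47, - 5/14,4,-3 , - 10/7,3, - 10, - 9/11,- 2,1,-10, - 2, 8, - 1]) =[ - 10, - 10,  -  3, - 2, - 2, - 10/7, - 1, - 9/11, - 5/14,0.47, 1,3,4,8]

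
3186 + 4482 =7668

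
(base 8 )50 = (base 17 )26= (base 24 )1G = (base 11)37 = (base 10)40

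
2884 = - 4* ( - 721 )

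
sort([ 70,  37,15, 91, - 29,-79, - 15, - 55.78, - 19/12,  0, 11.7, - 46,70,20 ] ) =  [ - 79,- 55.78,-46, - 29, - 15, - 19/12,0, 11.7,15 , 20, 37,  70, 70,91]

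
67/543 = 67/543= 0.12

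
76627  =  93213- 16586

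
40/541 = 40/541  =  0.07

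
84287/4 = 21071 + 3/4 = 21071.75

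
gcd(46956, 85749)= 3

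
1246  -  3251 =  - 2005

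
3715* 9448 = 35099320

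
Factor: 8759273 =8759273^1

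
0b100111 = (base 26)1d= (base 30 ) 19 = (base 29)1A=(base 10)39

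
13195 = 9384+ 3811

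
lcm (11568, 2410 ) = 57840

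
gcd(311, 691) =1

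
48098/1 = 48098  =  48098.00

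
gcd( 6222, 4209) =183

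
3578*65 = 232570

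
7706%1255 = 176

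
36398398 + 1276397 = 37674795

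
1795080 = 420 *4274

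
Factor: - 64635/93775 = - 417/605 = - 3^1*5^( - 1 )*11^( - 2 )*139^1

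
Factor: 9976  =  2^3*29^1* 43^1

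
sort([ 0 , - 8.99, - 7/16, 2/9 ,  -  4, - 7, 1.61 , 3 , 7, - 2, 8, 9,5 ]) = [ - 8.99, -7,  -  4, - 2, -7/16,0,2/9, 1.61, 3 , 5,7,8,9 ]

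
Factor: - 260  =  -2^2*5^1*13^1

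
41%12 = 5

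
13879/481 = 13879/481 =28.85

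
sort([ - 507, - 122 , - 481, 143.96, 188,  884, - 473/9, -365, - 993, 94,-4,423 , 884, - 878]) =[ - 993, - 878, - 507, - 481,- 365, - 122, - 473/9, - 4,94, 143.96,188,  423, 884, 884]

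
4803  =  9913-5110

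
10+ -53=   -  43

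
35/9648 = 35/9648 = 0.00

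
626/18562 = 313/9281 = 0.03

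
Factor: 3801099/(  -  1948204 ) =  - 2^ ( - 2 )*3^1*199^1 * 6367^1*487051^( -1)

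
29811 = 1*29811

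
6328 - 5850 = 478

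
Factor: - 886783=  - 251^1*3533^1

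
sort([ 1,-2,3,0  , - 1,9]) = [- 2, - 1 , 0, 1,3, 9 ]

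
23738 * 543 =12889734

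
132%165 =132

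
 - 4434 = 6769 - 11203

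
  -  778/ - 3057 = 778/3057 = 0.25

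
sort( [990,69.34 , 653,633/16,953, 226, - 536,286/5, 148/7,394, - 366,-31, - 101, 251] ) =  [ - 536,-366 , - 101, - 31,148/7,633/16 , 286/5, 69.34,226,251,394, 653,  953, 990 ] 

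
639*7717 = 4931163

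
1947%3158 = 1947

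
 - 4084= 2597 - 6681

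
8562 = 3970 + 4592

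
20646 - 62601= - 41955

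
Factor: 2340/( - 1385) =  - 468/277 = - 2^2*3^2 * 13^1*277^(- 1)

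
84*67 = 5628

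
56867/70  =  812 + 27/70= 812.39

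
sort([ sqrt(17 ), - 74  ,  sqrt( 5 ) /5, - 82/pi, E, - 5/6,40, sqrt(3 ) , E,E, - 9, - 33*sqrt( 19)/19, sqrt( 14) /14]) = [ - 74, - 82/pi, - 9, - 33*sqrt (19) /19 , - 5/6, sqrt(14)/14, sqrt( 5) /5,sqrt(3 ),E , E, E , sqrt (17),40 ]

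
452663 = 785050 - 332387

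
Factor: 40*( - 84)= - 3360  =  - 2^5*3^1*5^1*7^1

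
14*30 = 420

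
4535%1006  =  511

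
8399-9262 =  - 863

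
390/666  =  65/111 = 0.59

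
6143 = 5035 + 1108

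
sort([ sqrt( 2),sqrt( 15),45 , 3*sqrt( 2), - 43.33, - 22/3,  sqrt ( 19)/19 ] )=[-43.33, - 22/3,sqrt( 19) /19,sqrt( 2 ),sqrt( 15 ), 3*sqrt ( 2),45]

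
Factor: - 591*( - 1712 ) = 1011792 =2^4*3^1*107^1*197^1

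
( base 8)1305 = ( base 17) 27c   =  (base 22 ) 1a5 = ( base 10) 709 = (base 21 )1cg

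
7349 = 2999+4350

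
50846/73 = 50846/73 = 696.52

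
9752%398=200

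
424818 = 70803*6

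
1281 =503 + 778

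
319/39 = 319/39=8.18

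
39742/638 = 62  +  93/319   =  62.29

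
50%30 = 20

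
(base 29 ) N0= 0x29B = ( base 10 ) 667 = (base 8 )1233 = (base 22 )187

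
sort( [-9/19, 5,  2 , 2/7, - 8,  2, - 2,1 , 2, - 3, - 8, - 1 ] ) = [ - 8, - 8, - 3 , - 2, - 1,  -  9/19 , 2/7,1 , 2, 2, 2,5]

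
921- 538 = 383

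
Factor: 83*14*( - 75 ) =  - 87150 = - 2^1*3^1*5^2 * 7^1*83^1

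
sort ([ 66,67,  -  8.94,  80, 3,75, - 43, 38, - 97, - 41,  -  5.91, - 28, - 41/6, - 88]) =[ - 97, - 88,  -  43, - 41, - 28, - 8.94, - 41/6, - 5.91,  3,  38,66, 67,75, 80 ] 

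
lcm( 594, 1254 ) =11286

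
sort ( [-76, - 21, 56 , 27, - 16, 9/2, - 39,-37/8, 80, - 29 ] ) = [ - 76,-39, - 29, - 21, - 16, - 37/8, 9/2, 27, 56, 80] 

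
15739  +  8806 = 24545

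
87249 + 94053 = 181302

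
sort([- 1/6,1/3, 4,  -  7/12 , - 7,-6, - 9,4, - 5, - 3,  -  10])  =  [ -10, - 9, - 7, - 6, - 5 , - 3, - 7/12, - 1/6 , 1/3,4, 4]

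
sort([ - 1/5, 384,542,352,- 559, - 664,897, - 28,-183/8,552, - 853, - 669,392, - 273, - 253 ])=[ - 853,  -  669 , - 664, - 559, - 273, - 253 , - 28,  -  183/8,-1/5,352,384, 392,542, 552 , 897 ]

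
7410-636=6774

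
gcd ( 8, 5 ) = 1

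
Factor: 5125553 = 5125553^1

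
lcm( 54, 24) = 216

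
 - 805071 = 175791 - 980862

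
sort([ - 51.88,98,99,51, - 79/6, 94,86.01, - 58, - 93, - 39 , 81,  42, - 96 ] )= [ - 96, - 93, - 58 , - 51.88, - 39,-79/6, 42  ,  51, 81,86.01,  94,98,  99 ]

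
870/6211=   870/6211  =  0.14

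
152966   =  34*4499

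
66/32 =33/16 = 2.06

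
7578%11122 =7578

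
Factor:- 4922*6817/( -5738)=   16776637/2869 = 17^1 * 19^( - 1)*23^1 * 107^1*151^( - 1) * 401^1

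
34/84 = 17/42 = 0.40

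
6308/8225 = 6308/8225 = 0.77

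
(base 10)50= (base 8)62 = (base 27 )1n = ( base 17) 2G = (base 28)1m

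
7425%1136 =609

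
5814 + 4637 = 10451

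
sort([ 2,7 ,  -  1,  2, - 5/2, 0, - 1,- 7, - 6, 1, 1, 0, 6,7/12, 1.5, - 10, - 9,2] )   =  [ - 10, - 9, - 7, - 6, - 5/2, - 1, - 1, 0,0,7/12, 1, 1,1.5, 2,2,  2, 6,  7 ] 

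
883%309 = 265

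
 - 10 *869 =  - 8690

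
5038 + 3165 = 8203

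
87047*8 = 696376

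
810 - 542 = 268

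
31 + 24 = 55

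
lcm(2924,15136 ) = 257312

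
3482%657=197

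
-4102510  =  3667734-7770244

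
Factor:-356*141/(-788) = 3^1*47^1*89^1*197^ ( - 1 ) = 12549/197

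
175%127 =48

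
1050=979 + 71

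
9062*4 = 36248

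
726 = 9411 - 8685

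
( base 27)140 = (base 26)165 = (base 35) NW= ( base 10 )837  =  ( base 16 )345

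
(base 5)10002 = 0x273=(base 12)443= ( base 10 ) 627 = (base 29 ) li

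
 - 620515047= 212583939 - 833098986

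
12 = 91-79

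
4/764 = 1/191 =0.01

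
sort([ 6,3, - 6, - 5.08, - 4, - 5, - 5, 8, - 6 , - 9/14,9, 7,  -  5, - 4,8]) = [-6,-6, - 5.08,- 5, - 5, - 5, - 4, - 4, - 9/14,3,6, 7,8,8,9]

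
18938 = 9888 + 9050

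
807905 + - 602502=205403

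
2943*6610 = 19453230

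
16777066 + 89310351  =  106087417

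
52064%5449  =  3023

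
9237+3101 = 12338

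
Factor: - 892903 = -11^1*81173^1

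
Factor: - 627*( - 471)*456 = 134664552 = 2^3*3^3  *  11^1*19^2*157^1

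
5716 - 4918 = 798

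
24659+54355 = 79014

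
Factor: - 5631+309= - 5322 = - 2^1*3^1 * 887^1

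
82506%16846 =15122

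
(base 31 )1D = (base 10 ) 44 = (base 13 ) 35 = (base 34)1A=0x2C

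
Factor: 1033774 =2^1*7^1*41^1*1801^1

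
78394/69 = 78394/69 = 1136.14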